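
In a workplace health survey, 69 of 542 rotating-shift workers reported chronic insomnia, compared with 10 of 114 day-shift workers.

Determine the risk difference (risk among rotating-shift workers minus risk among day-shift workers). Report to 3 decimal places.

RD = 0.040

risk, rotating-shift workers = 69/542 = 0.1273
risk, day-shift workers = 10/114 = 0.0877
risk difference = 0.1273 − 0.0877 = 0.040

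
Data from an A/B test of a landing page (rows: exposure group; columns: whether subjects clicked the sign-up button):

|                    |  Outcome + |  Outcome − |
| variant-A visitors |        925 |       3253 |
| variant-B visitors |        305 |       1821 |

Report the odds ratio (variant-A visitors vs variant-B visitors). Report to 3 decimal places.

odds, variant-A visitors = 925/3253 = 0.2844
odds, variant-B visitors = 305/1821 = 0.1675
OR = 0.2844 / 0.1675 = 1.698

1.698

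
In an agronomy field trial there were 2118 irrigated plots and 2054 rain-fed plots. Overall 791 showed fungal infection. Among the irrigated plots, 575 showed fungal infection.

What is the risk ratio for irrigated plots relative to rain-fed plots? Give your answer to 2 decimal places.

irrigated plots without the outcome: 2118 − 575 = 1543
rain-fed plots with the outcome: 791 − 575 = 216
rain-fed plots without the outcome: 2054 − 216 = 1838
risk, irrigated plots = 575/2118 = 0.2715
risk, rain-fed plots = 216/2054 = 0.1052
RR = 0.2715 / 0.1052 = 2.58

2.58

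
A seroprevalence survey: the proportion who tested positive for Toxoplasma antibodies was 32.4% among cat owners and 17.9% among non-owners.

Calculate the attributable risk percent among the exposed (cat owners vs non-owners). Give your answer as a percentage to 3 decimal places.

AR% = (0.3240 − 0.1790) / 0.3240 = 0.4475 → 44.753%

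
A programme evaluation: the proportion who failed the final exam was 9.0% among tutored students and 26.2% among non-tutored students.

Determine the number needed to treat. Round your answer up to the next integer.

NNT: 6

absolute risk difference = 0.172000
1 / 0.172000 = 5.814 → round up → 6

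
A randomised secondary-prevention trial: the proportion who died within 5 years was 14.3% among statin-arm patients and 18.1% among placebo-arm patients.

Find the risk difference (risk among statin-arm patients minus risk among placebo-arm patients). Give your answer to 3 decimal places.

risk difference = 0.1430 − 0.1810 = -0.038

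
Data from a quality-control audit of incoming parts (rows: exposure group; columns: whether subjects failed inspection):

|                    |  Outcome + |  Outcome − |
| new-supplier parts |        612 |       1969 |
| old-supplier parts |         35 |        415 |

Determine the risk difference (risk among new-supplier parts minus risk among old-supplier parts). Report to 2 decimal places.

0.16

risk, new-supplier parts = 612/2581 = 0.2371
risk, old-supplier parts = 35/450 = 0.0778
risk difference = 0.2371 − 0.0778 = 0.16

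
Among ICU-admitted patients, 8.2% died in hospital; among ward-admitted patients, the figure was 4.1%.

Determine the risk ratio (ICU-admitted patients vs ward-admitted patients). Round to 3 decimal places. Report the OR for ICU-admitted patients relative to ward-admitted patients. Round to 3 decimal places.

RR = 2.000; OR = 2.089

RR = 0.08200 / 0.04100 = 2.000
odds, ICU-admitted patients = 0.08200/0.91800 = 0.08932
odds, ward-admitted patients = 0.04100/0.95900 = 0.04275
OR = 0.08932 / 0.04275 = 2.089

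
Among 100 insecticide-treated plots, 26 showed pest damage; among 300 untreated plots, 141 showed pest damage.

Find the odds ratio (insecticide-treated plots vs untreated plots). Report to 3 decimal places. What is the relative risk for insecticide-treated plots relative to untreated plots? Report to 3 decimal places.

OR = 0.396; RR = 0.553

OR = (26 × 159) / (74 × 141) = 4134/10434 ≈ 0.396
risk, insecticide-treated plots = 26/100 = 0.2600
risk, untreated plots = 141/300 = 0.4700
RR = 0.2600 / 0.4700 = 0.553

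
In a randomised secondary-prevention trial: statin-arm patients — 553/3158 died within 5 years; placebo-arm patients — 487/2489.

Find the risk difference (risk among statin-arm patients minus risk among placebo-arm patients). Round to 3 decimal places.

risk, statin-arm patients = 553/3158 = 0.1751
risk, placebo-arm patients = 487/2489 = 0.1957
risk difference = 0.1751 − 0.1957 = -0.021

RD: -0.021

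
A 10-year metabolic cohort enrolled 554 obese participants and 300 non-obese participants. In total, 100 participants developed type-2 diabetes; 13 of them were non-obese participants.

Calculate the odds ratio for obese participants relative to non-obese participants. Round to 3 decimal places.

OR = 4.113

obese participants with the outcome: 100 − 13 = 87
obese participants without the outcome: 554 − 87 = 467
non-obese participants without the outcome: 300 − 13 = 287
OR = (87 × 287) / (467 × 13) = 24969/6071 ≈ 4.113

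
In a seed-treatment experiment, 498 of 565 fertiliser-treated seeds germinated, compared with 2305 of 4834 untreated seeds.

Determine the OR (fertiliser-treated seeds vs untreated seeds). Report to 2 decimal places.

8.16

odds, fertiliser-treated seeds = 498/67 = 7.4328
odds, untreated seeds = 2305/2529 = 0.9114
OR = 7.4328 / 0.9114 = 8.16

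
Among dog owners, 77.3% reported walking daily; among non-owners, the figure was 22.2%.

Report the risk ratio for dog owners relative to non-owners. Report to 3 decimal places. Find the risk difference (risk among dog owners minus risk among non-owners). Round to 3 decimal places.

RR = 0.7730 / 0.2220 = 3.482
risk difference = 0.7730 − 0.2220 = 0.551

RR = 3.482; RD = 0.551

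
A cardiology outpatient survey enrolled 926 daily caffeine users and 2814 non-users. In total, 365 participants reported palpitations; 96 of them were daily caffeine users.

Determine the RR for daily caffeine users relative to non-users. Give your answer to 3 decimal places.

1.085

daily caffeine users without the outcome: 926 − 96 = 830
non-users with the outcome: 365 − 96 = 269
non-users without the outcome: 2814 − 269 = 2545
risk, daily caffeine users = 96/926 = 0.1037
risk, non-users = 269/2814 = 0.0956
RR = 0.1037 / 0.0956 = 1.085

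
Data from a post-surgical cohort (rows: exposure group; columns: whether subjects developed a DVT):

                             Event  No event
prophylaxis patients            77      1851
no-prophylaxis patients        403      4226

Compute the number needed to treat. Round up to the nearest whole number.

risk, prophylaxis patients = 77/1928 = 0.039938
risk, no-prophylaxis patients = 403/4629 = 0.087060
absolute risk difference = 0.047122
1 / 0.047122 = 21.222 → round up → 22

NNT ≈ 22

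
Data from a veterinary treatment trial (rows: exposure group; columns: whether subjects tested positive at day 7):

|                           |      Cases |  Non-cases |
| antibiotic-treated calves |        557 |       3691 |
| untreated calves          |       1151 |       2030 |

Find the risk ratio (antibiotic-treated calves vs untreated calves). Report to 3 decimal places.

RR: 0.362

risk, antibiotic-treated calves = 557/4248 = 0.1311
risk, untreated calves = 1151/3181 = 0.3618
RR = 0.1311 / 0.3618 = 0.362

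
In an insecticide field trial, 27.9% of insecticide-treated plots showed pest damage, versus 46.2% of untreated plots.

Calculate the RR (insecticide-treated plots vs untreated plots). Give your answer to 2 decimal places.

RR = 0.2790 / 0.4620 = 0.60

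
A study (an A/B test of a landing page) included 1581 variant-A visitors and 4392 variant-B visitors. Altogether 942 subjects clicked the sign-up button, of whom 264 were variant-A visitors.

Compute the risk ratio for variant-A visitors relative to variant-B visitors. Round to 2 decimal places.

variant-A visitors without the outcome: 1581 − 264 = 1317
variant-B visitors with the outcome: 942 − 264 = 678
variant-B visitors without the outcome: 4392 − 678 = 3714
risk, variant-A visitors = 264/1581 = 0.1670
risk, variant-B visitors = 678/4392 = 0.1544
RR = 0.1670 / 0.1544 = 1.08

1.08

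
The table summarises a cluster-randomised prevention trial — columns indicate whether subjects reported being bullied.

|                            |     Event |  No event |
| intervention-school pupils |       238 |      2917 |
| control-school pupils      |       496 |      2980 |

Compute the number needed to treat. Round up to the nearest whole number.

risk, intervention-school pupils = 238/3155 = 0.075436
risk, control-school pupils = 496/3476 = 0.142693
absolute risk difference = 0.067257
1 / 0.067257 = 14.868 → round up → 15

15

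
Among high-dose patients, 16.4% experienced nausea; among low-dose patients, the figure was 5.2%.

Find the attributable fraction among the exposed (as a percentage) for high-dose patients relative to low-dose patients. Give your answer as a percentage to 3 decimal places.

AR% = (0.1640 − 0.0520) / 0.1640 = 0.6829 → 68.293%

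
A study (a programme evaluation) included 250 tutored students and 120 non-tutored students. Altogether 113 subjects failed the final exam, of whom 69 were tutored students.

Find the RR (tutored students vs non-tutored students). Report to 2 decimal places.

0.75

tutored students without the outcome: 250 − 69 = 181
non-tutored students with the outcome: 113 − 69 = 44
non-tutored students without the outcome: 120 − 44 = 76
risk, tutored students = 69/250 = 0.2760
risk, non-tutored students = 44/120 = 0.3667
RR = 0.2760 / 0.3667 = 0.75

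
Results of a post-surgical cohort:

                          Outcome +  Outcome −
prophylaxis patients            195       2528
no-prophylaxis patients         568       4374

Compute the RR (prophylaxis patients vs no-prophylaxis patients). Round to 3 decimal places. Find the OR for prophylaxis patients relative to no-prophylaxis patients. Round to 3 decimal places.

RR = 0.623; OR = 0.594

risk, prophylaxis patients = 195/2723 = 0.0716
risk, no-prophylaxis patients = 568/4942 = 0.1149
RR = 0.0716 / 0.1149 = 0.623
OR = (195 × 4374) / (2528 × 568) = 852930/1435904 ≈ 0.594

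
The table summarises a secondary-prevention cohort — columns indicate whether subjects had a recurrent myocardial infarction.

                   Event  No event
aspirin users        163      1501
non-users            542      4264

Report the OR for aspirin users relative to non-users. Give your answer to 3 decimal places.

OR = (163 × 4264) / (1501 × 542) = 695032/813542 ≈ 0.854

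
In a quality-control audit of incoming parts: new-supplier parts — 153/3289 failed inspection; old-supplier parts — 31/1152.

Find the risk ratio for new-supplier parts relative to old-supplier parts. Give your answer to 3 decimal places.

RR = 1.729

risk, new-supplier parts = 153/3289 = 0.04652
risk, old-supplier parts = 31/1152 = 0.02691
RR = 0.04652 / 0.02691 = 1.729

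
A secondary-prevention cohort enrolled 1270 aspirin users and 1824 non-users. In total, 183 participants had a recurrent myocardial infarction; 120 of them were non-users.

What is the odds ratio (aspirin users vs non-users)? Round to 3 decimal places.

aspirin users with the outcome: 183 − 120 = 63
aspirin users without the outcome: 1270 − 63 = 1207
non-users without the outcome: 1824 − 120 = 1704
odds, aspirin users = 63/1207 = 0.05220
odds, non-users = 120/1704 = 0.07042
OR = 0.05220 / 0.07042 = 0.741

OR ≈ 0.741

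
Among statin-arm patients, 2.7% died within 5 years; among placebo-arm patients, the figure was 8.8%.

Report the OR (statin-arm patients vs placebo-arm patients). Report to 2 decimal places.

OR: 0.29

odds, statin-arm patients = 0.02700/0.97300 = 0.02775
odds, placebo-arm patients = 0.08800/0.91200 = 0.09649
OR = 0.02775 / 0.09649 = 0.29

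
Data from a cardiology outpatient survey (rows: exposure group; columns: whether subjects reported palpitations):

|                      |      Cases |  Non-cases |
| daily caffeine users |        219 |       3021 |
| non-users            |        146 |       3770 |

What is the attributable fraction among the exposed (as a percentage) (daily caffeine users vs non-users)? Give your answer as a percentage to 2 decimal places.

AR% ≈ 44.84%

risk, daily caffeine users = 219/3240 = 0.06759
risk, non-users = 146/3916 = 0.03728
AR% = (0.06759 − 0.03728) / 0.06759 = 0.4484 → 44.84%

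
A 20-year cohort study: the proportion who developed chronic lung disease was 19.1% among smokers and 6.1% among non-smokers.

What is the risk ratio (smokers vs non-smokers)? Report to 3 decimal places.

RR = 0.1910 / 0.0610 = 3.131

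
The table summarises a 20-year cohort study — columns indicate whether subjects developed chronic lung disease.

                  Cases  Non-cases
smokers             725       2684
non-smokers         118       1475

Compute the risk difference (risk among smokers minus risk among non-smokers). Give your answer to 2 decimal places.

risk, smokers = 725/3409 = 0.2127
risk, non-smokers = 118/1593 = 0.0741
risk difference = 0.2127 − 0.0741 = 0.14

0.14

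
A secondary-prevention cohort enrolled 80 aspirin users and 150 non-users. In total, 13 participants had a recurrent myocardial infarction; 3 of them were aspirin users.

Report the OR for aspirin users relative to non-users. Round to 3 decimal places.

0.545

aspirin users without the outcome: 80 − 3 = 77
non-users with the outcome: 13 − 3 = 10
non-users without the outcome: 150 − 10 = 140
odds, aspirin users = 3/77 = 0.03896
odds, non-users = 10/140 = 0.07143
OR = 0.03896 / 0.07143 = 0.545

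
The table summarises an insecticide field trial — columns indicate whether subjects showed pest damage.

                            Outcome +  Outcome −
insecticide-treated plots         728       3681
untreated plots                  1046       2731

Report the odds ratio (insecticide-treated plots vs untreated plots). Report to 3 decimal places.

odds, insecticide-treated plots = 728/3681 = 0.1978
odds, untreated plots = 1046/2731 = 0.3830
OR = 0.1978 / 0.3830 = 0.516

0.516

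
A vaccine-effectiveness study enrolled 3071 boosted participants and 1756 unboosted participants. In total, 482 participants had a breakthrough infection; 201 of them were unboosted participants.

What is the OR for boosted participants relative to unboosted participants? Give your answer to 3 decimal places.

OR ≈ 0.779

boosted participants with the outcome: 482 − 201 = 281
boosted participants without the outcome: 3071 − 281 = 2790
unboosted participants without the outcome: 1756 − 201 = 1555
odds, boosted participants = 281/2790 = 0.1007
odds, unboosted participants = 201/1555 = 0.1293
OR = 0.1007 / 0.1293 = 0.779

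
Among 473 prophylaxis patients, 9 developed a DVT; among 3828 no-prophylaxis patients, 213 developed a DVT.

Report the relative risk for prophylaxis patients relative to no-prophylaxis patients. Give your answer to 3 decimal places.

risk, prophylaxis patients = 9/473 = 0.01903
risk, no-prophylaxis patients = 213/3828 = 0.05564
RR = 0.01903 / 0.05564 = 0.342

0.342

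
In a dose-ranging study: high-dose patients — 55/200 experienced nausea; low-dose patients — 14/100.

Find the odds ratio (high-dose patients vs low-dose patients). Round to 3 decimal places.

OR = (55 × 86) / (145 × 14) = 4730/2030 ≈ 2.330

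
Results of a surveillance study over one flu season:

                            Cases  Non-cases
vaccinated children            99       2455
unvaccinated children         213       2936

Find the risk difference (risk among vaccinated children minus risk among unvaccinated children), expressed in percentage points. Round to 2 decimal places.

-2.89

risk, vaccinated children = 99/2554 = 0.03876
risk, unvaccinated children = 213/3149 = 0.06764
risk difference = 0.03876 − 0.06764 = -0.02888 → -2.89 percentage points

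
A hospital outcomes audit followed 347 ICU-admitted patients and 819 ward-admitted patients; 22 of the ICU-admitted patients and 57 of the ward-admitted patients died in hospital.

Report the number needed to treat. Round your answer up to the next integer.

162

risk, ICU-admitted patients = 22/347 = 0.063401
risk, ward-admitted patients = 57/819 = 0.069597
absolute risk difference = 0.006196
1 / 0.006196 = 161.394 → round up → 162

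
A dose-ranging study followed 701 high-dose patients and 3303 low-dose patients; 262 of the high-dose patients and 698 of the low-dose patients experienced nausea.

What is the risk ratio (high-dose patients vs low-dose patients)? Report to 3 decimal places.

1.769

risk, high-dose patients = 262/701 = 0.3738
risk, low-dose patients = 698/3303 = 0.2113
RR = 0.3738 / 0.2113 = 1.769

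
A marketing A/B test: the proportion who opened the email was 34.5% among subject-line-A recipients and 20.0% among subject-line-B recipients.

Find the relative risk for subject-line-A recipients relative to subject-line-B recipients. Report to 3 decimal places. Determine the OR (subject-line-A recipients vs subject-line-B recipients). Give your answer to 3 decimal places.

RR = 0.3450 / 0.2000 = 1.725
odds, subject-line-A recipients = 0.3450/0.6550 = 0.5267
odds, subject-line-B recipients = 0.2000/0.8000 = 0.2500
OR = 0.5267 / 0.2500 = 2.107

RR = 1.725; OR = 2.107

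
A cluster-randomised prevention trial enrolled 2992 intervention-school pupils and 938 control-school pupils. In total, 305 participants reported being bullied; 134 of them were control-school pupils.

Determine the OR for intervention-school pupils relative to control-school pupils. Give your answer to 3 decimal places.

0.364

intervention-school pupils with the outcome: 305 − 134 = 171
intervention-school pupils without the outcome: 2992 − 171 = 2821
control-school pupils without the outcome: 938 − 134 = 804
OR = (171 × 804) / (2821 × 134) = 137484/378014 ≈ 0.364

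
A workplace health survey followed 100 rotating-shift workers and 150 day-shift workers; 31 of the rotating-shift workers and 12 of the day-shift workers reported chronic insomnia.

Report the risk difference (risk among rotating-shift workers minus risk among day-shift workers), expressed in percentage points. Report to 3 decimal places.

risk, rotating-shift workers = 31/100 = 0.3100
risk, day-shift workers = 12/150 = 0.0800
risk difference = 0.3100 − 0.0800 = 0.2300 → 23.000 percentage points

RD ≈ 23.000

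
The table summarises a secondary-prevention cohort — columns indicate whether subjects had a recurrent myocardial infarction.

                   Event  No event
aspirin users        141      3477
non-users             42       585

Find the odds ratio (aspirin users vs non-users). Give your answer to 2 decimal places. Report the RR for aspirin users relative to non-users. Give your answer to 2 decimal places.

OR = 0.56; RR = 0.58

OR = (141 × 585) / (3477 × 42) = 82485/146034 ≈ 0.56
risk, aspirin users = 141/3618 = 0.03897
risk, non-users = 42/627 = 0.06699
RR = 0.03897 / 0.06699 = 0.58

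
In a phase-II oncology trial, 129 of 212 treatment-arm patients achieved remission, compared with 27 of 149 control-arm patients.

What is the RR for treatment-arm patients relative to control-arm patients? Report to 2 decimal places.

risk, treatment-arm patients = 129/212 = 0.6085
risk, control-arm patients = 27/149 = 0.1812
RR = 0.6085 / 0.1812 = 3.36

RR: 3.36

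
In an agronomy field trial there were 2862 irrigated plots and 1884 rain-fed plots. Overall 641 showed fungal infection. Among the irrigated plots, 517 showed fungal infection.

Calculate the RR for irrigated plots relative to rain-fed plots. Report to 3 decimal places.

irrigated plots without the outcome: 2862 − 517 = 2345
rain-fed plots with the outcome: 641 − 517 = 124
rain-fed plots without the outcome: 1884 − 124 = 1760
risk, irrigated plots = 517/2862 = 0.1806
risk, rain-fed plots = 124/1884 = 0.0658
RR = 0.1806 / 0.0658 = 2.745

RR ≈ 2.745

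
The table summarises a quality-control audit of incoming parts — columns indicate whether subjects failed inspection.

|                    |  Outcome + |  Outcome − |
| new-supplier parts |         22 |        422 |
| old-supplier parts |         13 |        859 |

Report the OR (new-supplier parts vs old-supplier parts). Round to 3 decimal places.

OR = (22 × 859) / (422 × 13) = 18898/5486 ≈ 3.445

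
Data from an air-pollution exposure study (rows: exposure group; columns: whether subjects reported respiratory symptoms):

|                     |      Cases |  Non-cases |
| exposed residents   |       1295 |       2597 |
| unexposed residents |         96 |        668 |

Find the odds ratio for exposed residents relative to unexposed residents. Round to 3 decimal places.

OR = (1295 × 668) / (2597 × 96) = 865060/249312 ≈ 3.470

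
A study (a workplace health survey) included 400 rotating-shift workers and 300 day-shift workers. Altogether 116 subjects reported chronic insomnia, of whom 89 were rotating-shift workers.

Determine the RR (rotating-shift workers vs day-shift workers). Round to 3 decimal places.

RR = 2.472

rotating-shift workers without the outcome: 400 − 89 = 311
day-shift workers with the outcome: 116 − 89 = 27
day-shift workers without the outcome: 300 − 27 = 273
risk, rotating-shift workers = 89/400 = 0.2225
risk, day-shift workers = 27/300 = 0.0900
RR = 0.2225 / 0.0900 = 2.472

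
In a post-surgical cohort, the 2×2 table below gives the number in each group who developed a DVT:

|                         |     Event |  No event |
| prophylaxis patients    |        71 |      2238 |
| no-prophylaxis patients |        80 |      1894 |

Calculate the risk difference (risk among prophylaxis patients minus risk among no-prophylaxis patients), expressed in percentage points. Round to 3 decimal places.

RD = -0.978

risk, prophylaxis patients = 71/2309 = 0.03075
risk, no-prophylaxis patients = 80/1974 = 0.04053
risk difference = 0.03075 − 0.04053 = -0.00978 → -0.978 percentage points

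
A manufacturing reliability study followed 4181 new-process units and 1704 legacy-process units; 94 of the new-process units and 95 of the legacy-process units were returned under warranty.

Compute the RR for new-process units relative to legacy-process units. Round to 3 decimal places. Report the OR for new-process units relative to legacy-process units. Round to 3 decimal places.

RR = 0.403; OR = 0.390

risk, new-process units = 94/4181 = 0.02248
risk, legacy-process units = 95/1704 = 0.05575
RR = 0.02248 / 0.05575 = 0.403
OR = (94 × 1609) / (4087 × 95) = 151246/388265 ≈ 0.390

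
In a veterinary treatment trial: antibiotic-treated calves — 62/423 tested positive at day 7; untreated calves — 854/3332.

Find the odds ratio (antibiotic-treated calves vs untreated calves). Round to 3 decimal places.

0.498

odds, antibiotic-treated calves = 62/361 = 0.1717
odds, untreated calves = 854/2478 = 0.3446
OR = 0.1717 / 0.3446 = 0.498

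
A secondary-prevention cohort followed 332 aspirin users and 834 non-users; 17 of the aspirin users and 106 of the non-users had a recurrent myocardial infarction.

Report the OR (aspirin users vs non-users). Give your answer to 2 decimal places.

OR = (17 × 728) / (315 × 106) = 12376/33390 ≈ 0.37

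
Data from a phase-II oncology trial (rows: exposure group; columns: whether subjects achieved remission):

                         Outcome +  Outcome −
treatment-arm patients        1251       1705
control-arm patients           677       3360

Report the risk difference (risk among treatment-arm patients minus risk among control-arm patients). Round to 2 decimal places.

risk, treatment-arm patients = 1251/2956 = 0.4232
risk, control-arm patients = 677/4037 = 0.1677
risk difference = 0.4232 − 0.1677 = 0.26

0.26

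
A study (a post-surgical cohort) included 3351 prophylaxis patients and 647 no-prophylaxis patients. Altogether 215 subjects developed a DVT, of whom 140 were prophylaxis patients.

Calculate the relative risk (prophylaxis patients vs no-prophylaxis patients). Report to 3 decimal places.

prophylaxis patients without the outcome: 3351 − 140 = 3211
no-prophylaxis patients with the outcome: 215 − 140 = 75
no-prophylaxis patients without the outcome: 647 − 75 = 572
risk, prophylaxis patients = 140/3351 = 0.04178
risk, no-prophylaxis patients = 75/647 = 0.11592
RR = 0.04178 / 0.11592 = 0.360

RR: 0.360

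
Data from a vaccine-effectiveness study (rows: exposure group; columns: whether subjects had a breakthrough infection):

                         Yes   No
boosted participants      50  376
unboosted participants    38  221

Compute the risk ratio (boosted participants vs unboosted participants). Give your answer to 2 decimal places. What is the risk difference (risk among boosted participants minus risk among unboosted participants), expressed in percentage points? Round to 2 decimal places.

RR = 0.80; RD = -2.93

risk, boosted participants = 50/426 = 0.1174
risk, unboosted participants = 38/259 = 0.1467
RR = 0.1174 / 0.1467 = 0.80
risk difference = 0.1174 − 0.1467 = -0.0293 → -2.93 percentage points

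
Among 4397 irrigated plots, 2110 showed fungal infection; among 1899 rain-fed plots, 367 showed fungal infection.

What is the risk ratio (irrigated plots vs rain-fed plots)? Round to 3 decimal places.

2.483

risk, irrigated plots = 2110/4397 = 0.4799
risk, rain-fed plots = 367/1899 = 0.1933
RR = 0.4799 / 0.1933 = 2.483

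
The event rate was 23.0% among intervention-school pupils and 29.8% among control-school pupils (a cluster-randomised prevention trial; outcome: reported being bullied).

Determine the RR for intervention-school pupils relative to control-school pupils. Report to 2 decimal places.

RR = 0.2300 / 0.2980 = 0.77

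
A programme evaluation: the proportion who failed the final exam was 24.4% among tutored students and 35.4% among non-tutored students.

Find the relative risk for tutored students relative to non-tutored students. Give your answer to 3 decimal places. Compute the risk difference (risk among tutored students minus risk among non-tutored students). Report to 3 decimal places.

RR = 0.689; RD = -0.110

RR = 0.2440 / 0.3540 = 0.689
risk difference = 0.2440 − 0.3540 = -0.110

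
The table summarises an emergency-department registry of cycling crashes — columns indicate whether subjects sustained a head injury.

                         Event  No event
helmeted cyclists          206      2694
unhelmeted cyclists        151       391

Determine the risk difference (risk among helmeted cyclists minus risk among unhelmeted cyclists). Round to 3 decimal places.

risk, helmeted cyclists = 206/2900 = 0.0710
risk, unhelmeted cyclists = 151/542 = 0.2786
risk difference = 0.0710 − 0.2786 = -0.208

RD ≈ -0.208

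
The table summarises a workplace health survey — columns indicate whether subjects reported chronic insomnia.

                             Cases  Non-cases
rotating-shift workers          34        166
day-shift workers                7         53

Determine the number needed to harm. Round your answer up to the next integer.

risk, rotating-shift workers = 34/200 = 0.170000
risk, day-shift workers = 7/60 = 0.116667
absolute risk difference = 0.053333
1 / 0.053333 = 18.750 → round up → 19

NNH ≈ 19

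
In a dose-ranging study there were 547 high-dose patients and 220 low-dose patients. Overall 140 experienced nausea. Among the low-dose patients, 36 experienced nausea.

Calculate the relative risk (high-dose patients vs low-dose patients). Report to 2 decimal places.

high-dose patients with the outcome: 140 − 36 = 104
high-dose patients without the outcome: 547 − 104 = 443
low-dose patients without the outcome: 220 − 36 = 184
risk, high-dose patients = 104/547 = 0.1901
risk, low-dose patients = 36/220 = 0.1636
RR = 0.1901 / 0.1636 = 1.16

RR = 1.16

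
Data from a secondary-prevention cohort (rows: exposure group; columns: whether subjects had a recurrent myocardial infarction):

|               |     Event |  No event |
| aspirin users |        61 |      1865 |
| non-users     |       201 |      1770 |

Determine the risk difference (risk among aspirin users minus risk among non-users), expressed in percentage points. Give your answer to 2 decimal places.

-7.03

risk, aspirin users = 61/1926 = 0.03167
risk, non-users = 201/1971 = 0.10198
risk difference = 0.03167 − 0.10198 = -0.07031 → -7.03 percentage points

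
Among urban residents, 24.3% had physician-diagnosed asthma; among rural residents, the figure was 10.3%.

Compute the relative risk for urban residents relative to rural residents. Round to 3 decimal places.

RR = 0.2430 / 0.1030 = 2.359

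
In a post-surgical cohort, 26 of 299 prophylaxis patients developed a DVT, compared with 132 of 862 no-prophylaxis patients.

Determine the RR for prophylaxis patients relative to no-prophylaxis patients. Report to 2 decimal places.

risk, prophylaxis patients = 26/299 = 0.0870
risk, no-prophylaxis patients = 132/862 = 0.1531
RR = 0.0870 / 0.1531 = 0.57

0.57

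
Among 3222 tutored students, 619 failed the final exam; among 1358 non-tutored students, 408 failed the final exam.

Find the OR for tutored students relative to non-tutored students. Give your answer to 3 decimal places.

OR = (619 × 950) / (2603 × 408) = 588050/1062024 ≈ 0.554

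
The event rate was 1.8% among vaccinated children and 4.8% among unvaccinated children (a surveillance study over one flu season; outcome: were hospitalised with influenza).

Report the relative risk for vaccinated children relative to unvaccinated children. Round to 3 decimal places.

RR = 0.01800 / 0.04800 = 0.375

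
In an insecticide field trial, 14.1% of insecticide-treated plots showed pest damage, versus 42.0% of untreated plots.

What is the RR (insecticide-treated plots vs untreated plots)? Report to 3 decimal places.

RR = 0.1410 / 0.4200 = 0.336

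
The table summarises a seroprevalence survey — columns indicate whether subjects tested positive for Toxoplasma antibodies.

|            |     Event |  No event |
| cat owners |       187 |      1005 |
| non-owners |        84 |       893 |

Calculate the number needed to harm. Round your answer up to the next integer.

risk, cat owners = 187/1192 = 0.156879
risk, non-owners = 84/977 = 0.085977
absolute risk difference = 0.070902
1 / 0.070902 = 14.104 → round up → 15

15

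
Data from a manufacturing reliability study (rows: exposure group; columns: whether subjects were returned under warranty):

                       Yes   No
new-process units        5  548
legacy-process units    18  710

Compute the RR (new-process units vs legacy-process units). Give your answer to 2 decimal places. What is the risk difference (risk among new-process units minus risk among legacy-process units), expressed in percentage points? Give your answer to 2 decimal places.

risk, new-process units = 5/553 = 0.00904
risk, legacy-process units = 18/728 = 0.02473
RR = 0.00904 / 0.02473 = 0.37
risk difference = 0.00904 − 0.02473 = -0.01568 → -1.57 percentage points

RR = 0.37; RD = -1.57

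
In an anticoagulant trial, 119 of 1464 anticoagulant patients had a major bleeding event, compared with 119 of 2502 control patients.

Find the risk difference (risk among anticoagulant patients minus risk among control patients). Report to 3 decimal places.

0.034

risk, anticoagulant patients = 119/1464 = 0.08128
risk, control patients = 119/2502 = 0.04756
risk difference = 0.08128 − 0.04756 = 0.034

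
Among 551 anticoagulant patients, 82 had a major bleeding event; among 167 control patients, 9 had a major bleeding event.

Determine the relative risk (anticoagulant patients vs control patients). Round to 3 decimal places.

risk, anticoagulant patients = 82/551 = 0.1488
risk, control patients = 9/167 = 0.0539
RR = 0.1488 / 0.0539 = 2.761

RR = 2.761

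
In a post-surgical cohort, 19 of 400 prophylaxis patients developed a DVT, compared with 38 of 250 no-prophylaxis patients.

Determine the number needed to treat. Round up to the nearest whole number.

NNT ≈ 10

risk, prophylaxis patients = 19/400 = 0.047500
risk, no-prophylaxis patients = 38/250 = 0.152000
absolute risk difference = 0.104500
1 / 0.104500 = 9.569 → round up → 10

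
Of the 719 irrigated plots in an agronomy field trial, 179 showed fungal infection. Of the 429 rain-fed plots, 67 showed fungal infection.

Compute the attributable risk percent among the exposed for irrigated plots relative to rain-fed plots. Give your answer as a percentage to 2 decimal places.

37.27%

risk, irrigated plots = 179/719 = 0.2490
risk, rain-fed plots = 67/429 = 0.1562
AR% = (0.2490 − 0.1562) / 0.2490 = 0.3727 → 37.27%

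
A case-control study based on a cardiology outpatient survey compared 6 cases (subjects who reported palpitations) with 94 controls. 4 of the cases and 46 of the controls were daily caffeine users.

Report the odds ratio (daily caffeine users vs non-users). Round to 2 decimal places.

odds, daily caffeine users = 4/46 = 0.08696
odds, non-users = 2/48 = 0.04167
OR = 0.08696 / 0.04167 = 2.09

OR: 2.09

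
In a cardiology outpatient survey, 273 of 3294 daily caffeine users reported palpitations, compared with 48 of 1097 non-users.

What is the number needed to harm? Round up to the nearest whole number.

risk, daily caffeine users = 273/3294 = 0.082878
risk, non-users = 48/1097 = 0.043756
absolute risk difference = 0.039122
1 / 0.039122 = 25.561 → round up → 26

26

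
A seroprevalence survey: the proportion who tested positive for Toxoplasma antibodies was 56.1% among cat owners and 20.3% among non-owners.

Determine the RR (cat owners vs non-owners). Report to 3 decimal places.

RR = 0.5610 / 0.2030 = 2.764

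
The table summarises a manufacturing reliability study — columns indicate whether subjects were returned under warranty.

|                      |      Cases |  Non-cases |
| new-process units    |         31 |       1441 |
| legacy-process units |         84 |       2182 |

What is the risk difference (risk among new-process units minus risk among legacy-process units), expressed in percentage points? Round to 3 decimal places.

risk, new-process units = 31/1472 = 0.02106
risk, legacy-process units = 84/2266 = 0.03707
risk difference = 0.02106 − 0.03707 = -0.01601 → -1.601 percentage points

-1.601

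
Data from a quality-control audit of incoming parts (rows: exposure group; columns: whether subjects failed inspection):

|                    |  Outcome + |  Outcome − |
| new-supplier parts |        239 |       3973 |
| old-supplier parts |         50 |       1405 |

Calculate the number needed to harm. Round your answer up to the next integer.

NNH ≈ 45

risk, new-supplier parts = 239/4212 = 0.056743
risk, old-supplier parts = 50/1455 = 0.034364
absolute risk difference = 0.022378
1 / 0.022378 = 44.687 → round up → 45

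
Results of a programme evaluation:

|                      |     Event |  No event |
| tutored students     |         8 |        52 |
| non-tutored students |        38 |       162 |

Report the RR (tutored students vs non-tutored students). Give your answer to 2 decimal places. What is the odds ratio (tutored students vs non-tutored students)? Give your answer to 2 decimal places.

risk, tutored students = 8/60 = 0.1333
risk, non-tutored students = 38/200 = 0.1900
RR = 0.1333 / 0.1900 = 0.70
OR = (8 × 162) / (52 × 38) = 1296/1976 ≈ 0.66

RR = 0.70; OR = 0.66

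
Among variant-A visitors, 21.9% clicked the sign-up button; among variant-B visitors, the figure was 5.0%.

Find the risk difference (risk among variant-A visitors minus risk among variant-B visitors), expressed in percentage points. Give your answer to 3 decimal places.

risk difference = 0.2190 − 0.0500 = 0.1690 → 16.900 percentage points

RD ≈ 16.900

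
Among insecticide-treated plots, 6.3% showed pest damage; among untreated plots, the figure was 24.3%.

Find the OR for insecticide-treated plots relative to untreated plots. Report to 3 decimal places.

0.209

odds, insecticide-treated plots = 0.0630/0.9370 = 0.0672
odds, untreated plots = 0.2430/0.7570 = 0.3210
OR = 0.0672 / 0.3210 = 0.209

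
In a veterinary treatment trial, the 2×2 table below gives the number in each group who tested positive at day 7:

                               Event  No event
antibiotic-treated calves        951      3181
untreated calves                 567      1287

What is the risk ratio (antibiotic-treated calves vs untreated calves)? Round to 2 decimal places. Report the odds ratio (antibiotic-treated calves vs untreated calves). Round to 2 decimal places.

RR = 0.75; OR = 0.68

risk, antibiotic-treated calves = 951/4132 = 0.2302
risk, untreated calves = 567/1854 = 0.3058
RR = 0.2302 / 0.3058 = 0.75
OR = (951 × 1287) / (3181 × 567) = 1223937/1803627 ≈ 0.68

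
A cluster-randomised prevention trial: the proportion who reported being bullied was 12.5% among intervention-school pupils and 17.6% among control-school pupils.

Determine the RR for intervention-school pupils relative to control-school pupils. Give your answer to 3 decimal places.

RR = 0.1250 / 0.1760 = 0.710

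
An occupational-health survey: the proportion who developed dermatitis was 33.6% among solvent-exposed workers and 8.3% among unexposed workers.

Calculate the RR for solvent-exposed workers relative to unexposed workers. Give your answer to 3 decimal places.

RR = 0.3360 / 0.0830 = 4.048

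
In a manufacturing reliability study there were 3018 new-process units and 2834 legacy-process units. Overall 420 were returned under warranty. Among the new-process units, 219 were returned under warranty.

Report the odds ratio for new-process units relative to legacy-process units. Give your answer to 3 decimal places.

new-process units without the outcome: 3018 − 219 = 2799
legacy-process units with the outcome: 420 − 219 = 201
legacy-process units without the outcome: 2834 − 201 = 2633
odds, new-process units = 219/2799 = 0.0782
odds, legacy-process units = 201/2633 = 0.0763
OR = 0.0782 / 0.0763 = 1.025

OR = 1.025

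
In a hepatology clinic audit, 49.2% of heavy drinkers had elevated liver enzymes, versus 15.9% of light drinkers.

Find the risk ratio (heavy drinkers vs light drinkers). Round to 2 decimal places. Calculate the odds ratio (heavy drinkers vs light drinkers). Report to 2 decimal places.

RR = 0.4920 / 0.1590 = 3.09
odds, heavy drinkers = 0.4920/0.5080 = 0.9685
odds, light drinkers = 0.1590/0.8410 = 0.1891
OR = 0.9685 / 0.1891 = 5.12

RR = 3.09; OR = 5.12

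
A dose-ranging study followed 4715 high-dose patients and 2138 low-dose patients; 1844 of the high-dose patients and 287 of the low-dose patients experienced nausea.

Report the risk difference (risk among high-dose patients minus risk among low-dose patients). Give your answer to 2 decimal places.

RD: 0.26

risk, high-dose patients = 1844/4715 = 0.3911
risk, low-dose patients = 287/2138 = 0.1342
risk difference = 0.3911 − 0.1342 = 0.26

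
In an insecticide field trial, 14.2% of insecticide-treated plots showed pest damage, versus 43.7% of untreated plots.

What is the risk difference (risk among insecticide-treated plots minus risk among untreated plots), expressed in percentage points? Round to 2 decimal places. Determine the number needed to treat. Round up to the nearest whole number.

RD = -29.50; NNT = 4

risk difference = 0.1420 − 0.4370 = -0.2950 → -29.50 percentage points
absolute risk difference = 0.295000
1 / 0.295000 = 3.390 → round up → 4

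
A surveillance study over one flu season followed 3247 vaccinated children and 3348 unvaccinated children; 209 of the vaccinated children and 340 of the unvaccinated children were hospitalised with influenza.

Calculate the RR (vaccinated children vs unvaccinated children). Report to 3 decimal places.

risk, vaccinated children = 209/3247 = 0.0644
risk, unvaccinated children = 340/3348 = 0.1016
RR = 0.0644 / 0.1016 = 0.634

0.634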